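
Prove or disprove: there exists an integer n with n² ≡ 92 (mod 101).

n = 71

Take n = 71. Then 71² = 5041 = 49·101 + 92, so 71² ≡ 92 (mod 101).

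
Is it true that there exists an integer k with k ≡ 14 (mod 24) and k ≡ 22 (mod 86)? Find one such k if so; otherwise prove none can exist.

k = 710

gcd(24, 86) = 2. A simultaneous solution exists iff 14 ≡ 22 (mod 2); here 14 mod 2 = 0 = 22 mod 2, so it does.
Write k = 14 + 24t. Then 24t ≡ 22 − 14 ≡ 8 (mod 86); dividing through by 2 gives 12t ≡ 4 (mod 43).
Note 12·18 = 216 ≡ 1 (mod 43) (as 216 − 1 = 5·43), so 12⁻¹ ≡ 18.
Multiplying by 18: t ≡ 18·4 = 72 ≡ 29 (mod 43).
Then k = 14 + 24·29 = 710.
Check: 710 mod 24 = 14, 710 mod 86 = 22. ✓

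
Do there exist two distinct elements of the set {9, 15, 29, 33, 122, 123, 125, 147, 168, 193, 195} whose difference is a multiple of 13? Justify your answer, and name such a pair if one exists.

Residues mod 13: 9↦9, 15↦2, 29↦3, 33↦7, 122↦5, 123↦6, 125↦8, 147↦4, 168↦12, 193↦11, 195↦0.
No residue repeats among the 11 elements, so no pair has difference ≡ 0 (mod 13).

No, no such pair exists.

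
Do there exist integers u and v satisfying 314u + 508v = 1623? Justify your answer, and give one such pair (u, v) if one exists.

There are no such integers.

Both 314 and 508 are divisible by gcd(314, 508) = 2, hence so is any combination 314u + 508v.
But 1623 = 2·811 + 1, so 2 ∤ 1623.
So the equation is unsolvable over ℤ.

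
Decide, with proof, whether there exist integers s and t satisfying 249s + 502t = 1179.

249 and 502 are coprime, so 249s + 502t ranges over all of ℤ.
Euclidean algorithm: 502 = 2·249 + 4, 249 = 62·4 + 1, 4 = 4·1 + 0.
Unwinding: 1 = 249 − 62·4 = 249 − 62·(502 − 2·249) = −62·502 + 125·249, i.e. 249·125 + 502·(-62) = 1.
Scaling by 1179 gives the particular solution (s, t) = (147375, -73098).
The general solution is s = 147375 + 502k, t = -73098 − 249k; taking k = -293 gives the smaller pair s = 289, t = -141.
Indeed 249·289 + 502·(-141) = 71961 − 70782 = 1179.

s = 289, t = -141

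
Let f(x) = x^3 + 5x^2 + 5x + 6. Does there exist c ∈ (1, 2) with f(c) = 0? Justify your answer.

f has no root in that interval.

The endpoint values f(1) = 17 and f(2) = 44 are both positive. Claim: f(x) > 0 for every x in (1, 2).
Substitute x = 1 + u, where 0 < u < 1 on the interval. Expanding, f(1 + u) = u^3 + 8u^2 + 18u + 17.
All 4 nonzero coefficients of this polynomial in u are positive; hence for u > 0 the value is a sum of positive terms (the constant 17 among them).
So f is strictly positive on (1, 2); no root exists in the interval.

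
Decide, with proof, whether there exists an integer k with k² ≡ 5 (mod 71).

k = 17

Take k = 17. Then 17² = 289 = 4·71 + 5, so 17² ≡ 5 (mod 71).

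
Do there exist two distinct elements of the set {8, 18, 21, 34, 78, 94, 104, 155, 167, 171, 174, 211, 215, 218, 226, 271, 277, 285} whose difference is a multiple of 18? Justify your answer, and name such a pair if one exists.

Reduce each element modulo 18: 8↦8, 18↦0, 21↦3, 34↦16, 78↦6, 94↦4, 104↦14, 155↦11, 167↦5, 171↦9, 174↦12, 211↦13, 215↦17, 218↦2, 226↦10, 271↦1, 277↦7, 285↦15.
No residue repeats among the 18 elements, so no pair has difference ≡ 0 (mod 18).

No such pair exists.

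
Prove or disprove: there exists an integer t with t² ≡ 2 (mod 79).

t = 70 works: 70² = 4900, and 4900 − 2 = 4898 = 62·79.

t = 70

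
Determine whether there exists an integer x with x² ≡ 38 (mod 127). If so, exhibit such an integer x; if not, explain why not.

x = 61

Take x = 61. Then 61² = 3721 = 29·127 + 38, so 61² ≡ 38 (mod 127).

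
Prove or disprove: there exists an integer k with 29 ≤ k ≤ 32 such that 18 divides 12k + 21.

No such integer k in that range exists.

The values of 12k + 21 for k = 29, 30, 31, 32 are 369, 381, 393, 405; reduced mod 18 these are 9, 3, 15, 9.
None is 0, so 18 never divides 12k + 21 on this range.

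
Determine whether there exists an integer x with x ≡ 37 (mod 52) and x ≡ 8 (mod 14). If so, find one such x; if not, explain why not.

Both moduli are multiples of 2 = gcd(52, 14), so any solution would satisfy x ≡ 37 and x ≡ 8 modulo 2 simultaneously.
However 37 ≡ 1 and 8 ≡ 0 (mod 2), and 1 ≠ 0.
Hence the system has no solution.

No, no such integer exists.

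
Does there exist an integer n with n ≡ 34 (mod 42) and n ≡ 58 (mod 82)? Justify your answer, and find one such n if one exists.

n = 1042

gcd(42, 82) = 2. A simultaneous solution exists iff 34 ≡ 58 (mod 2); here 34 mod 2 = 0 = 58 mod 2, so it does.
Write n = 34 + 42t. Then 42t ≡ 58 − 34 ≡ 24 (mod 82); dividing through by 2 gives 21t ≡ 12 (mod 41).
To invert 21 modulo 41: 41 = 1·21 + 20, 21 = 1·20 + 1, 20 = 20·1 + 0, and unwinding, 1 = 21 − 1·20 = 21 − (41 − 1·21) = −41 + 2·21. Thus 21⁻¹ ≡ 2 (mod 41).
Therefore t ≡ 2·12 = 24 (mod 41).
Then n = 34 + 42·24 = 1042.
Verify: 1042 = 24·42 + 34 and 1042 = 12·82 + 58. ✓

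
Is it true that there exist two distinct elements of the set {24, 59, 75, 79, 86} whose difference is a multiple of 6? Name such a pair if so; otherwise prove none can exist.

There is no such pair.

Two integers differ by a multiple of 6 exactly when they have the same residue mod 6. The residues are 24↦0, 59↦5, 75↦3, 79↦1, 86↦2.
These 5 residues are pairwise different, hence no difference of two elements is divisible by 6.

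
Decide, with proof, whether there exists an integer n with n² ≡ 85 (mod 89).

n = 21 works: 21² = 441, and 441 − 85 = 356 = 4·89.

n = 21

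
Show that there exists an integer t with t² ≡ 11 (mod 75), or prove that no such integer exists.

Reduce modulo 3, which divides 75: we would need t² ≡ 2 (mod 3).
Since (3 − t)² ≡ t² (mod 3), it suffices to square t = 0, 1, …, 1: the residues are 0, 1.
The set of squares mod 3 is therefore {0, 1}, which does not contain 2.
Hence no integer t has t² ≡ 11 (mod 75).

There is no such integer.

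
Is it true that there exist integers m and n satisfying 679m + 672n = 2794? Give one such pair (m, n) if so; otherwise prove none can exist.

No, no such integers exist.

gcd(679, 672) = 7, so every integer of the form 679m + 672n is a multiple of 7.
But 2794 is not a multiple of 7 (it leaves remainder 1).
Therefore 679m + 672n = 2794 has no solution in integers.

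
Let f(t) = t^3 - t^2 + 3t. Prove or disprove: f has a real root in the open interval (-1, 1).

Yes, f has a root in the interval.

f(-1) = -5 and f(1) = 3, which have opposite signs.
Since f is a polynomial it is continuous on [-1, 1].
By the Intermediate Value Theorem, f takes the value 0 somewhere in the open interval.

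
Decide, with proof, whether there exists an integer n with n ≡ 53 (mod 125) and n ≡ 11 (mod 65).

There is no such integer.

Reduce both congruences modulo 5, which divides 125 and 65: they say n ≡ 53 (mod 5) and n ≡ 11 (mod 5).
But 53 mod 5 = 3 while 11 mod 5 = 1, a contradiction.
So no integer satisfies both congruences.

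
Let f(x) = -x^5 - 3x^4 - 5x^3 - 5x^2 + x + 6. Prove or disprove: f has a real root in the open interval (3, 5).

f(3) = -657 and f(5) = -5739, both negative, so a sign-change argument is unavailable; we show f keeps this sign on the whole interval.
Substitute x = 3 + u, where 0 < u < 2 on the interval. Expanding, f(3 + u) = -u^5 - 18u^4 - 131u^3 - 482u^2 - 893u - 657.
All 6 nonzero coefficients of this polynomial in u are negative; hence for u > 0 the value is a sum of negative terms (the constant -657 among them).
So f is strictly negative on (3, 5); no root exists in the interval.

No such root exists.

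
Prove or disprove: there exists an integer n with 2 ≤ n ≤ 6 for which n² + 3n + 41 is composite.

At n = 6: 6² + 3·6 + 41 = 95 = 5·19, which is composite.

n = 6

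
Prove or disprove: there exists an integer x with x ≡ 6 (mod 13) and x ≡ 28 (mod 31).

x = 214

Since 13 and 31 share no common factor, CRT says the pair of congruences has a solution (unique mod 403).
Any solution of the first congruence is x = 6 + 13t; substituting into the second, 13t ≡ 28 − 6 ≡ 22 (mod 31).
Note 13·12 = 156 ≡ 1 (mod 31) (as 156 − 1 = 5·31), so 13⁻¹ ≡ 12.
Therefore t ≡ 12·22 = 264 ≡ 16 (mod 31).
Taking t = 16 gives x = 6 + 13·16 = 214.
Verify: 214 = 16·13 + 6 and 214 = 6·31 + 28. ✓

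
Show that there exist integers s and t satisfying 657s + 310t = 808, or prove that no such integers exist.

s = 114, t = -239

Since gcd(657, 310) = 1, every integer is an integer combination of 657 and 310.
Run the Euclidean algorithm on 657 and 310: 657 = 2·310 + 37, 310 = 8·37 + 14, 37 = 2·14 + 9, 14 = 1·9 + 5, 9 = 1·5 + 4, 5 = 1·4 + 1, 4 = 4·1 + 0.
Working back up the chain: 1 = 5 − 1·4 = 5 − (9 − 1·5) = −9 + 2·5 = −9 + 2·(14 − 1·9) = 2·14 − 3·9 = 2·14 − 3·(37 − 2·14) = −3·37 + 8·14 = −3·37 + 8·(310 − 8·37) = 8·310 − 67·37 = 8·310 − 67·(657 − 2·310) = −67·657 + 142·310. So 657·(-67) + 310·142 = 1.
Times 808: 657·(-54136) + 310·114736 = 808, so (-54136, 114736) solves it.
Adding 175·310 to s and subtracting 175·657 from t gives the tidier solution (114, -239).
Check: 657·114 + 310·(-239) = 74898 − 74090 = 808. ✓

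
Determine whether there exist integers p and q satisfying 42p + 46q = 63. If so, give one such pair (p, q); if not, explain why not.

No, no such integers exist.

Any value of 42p + 46q is a multiple of gcd(42, 46) = 2.
But 63 is not a multiple of 2 (it leaves remainder 1).
So the equation is unsolvable over ℤ.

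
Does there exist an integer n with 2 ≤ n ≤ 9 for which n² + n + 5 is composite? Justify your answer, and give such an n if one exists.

At n = 5: 5² + 5 + 5 = 35 = 5·7, which is composite.

n = 5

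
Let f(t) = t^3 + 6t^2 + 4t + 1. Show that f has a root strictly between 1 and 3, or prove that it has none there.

No.

f(1) = 12 and f(3) = 94, both positive, so a sign-change argument is unavailable; we show f keeps this sign on the whole interval.
Shift to the endpoint 1: with t = 1 + u (0 < u < 2), one computes f(1 + u) = u^3 + 9u^2 + 19u + 12.
The nonzero coefficients here are all positive, so for u > 0 every term is positive (or zero), and the constant term 12 is strictly positive.
So f is strictly positive on (1, 3); no root exists in the interval.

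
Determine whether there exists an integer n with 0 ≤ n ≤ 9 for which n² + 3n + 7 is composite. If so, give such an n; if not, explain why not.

At n = 9: 9² + 3·9 + 7 = 115 = 5·23, which is composite.

n = 9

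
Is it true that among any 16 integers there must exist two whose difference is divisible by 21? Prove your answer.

Consider the 16 integers 101, 102, …, 116. They lie in distinct residue classes modulo 21, since 16 ≤ 21.
Any two of them differ by at most 15 < 21 and by at least 1, so no difference is a multiple of 21.

No, the set {101, 102, 103, 104, 105, 106, 107, 108, 109, 110, 111, 112, 113, 114, 115, 116} is a counterexample.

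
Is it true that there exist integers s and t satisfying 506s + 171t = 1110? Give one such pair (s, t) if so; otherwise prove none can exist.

s = 159, t = -464

506 and 171 are coprime, so 506s + 171t ranges over all of ℤ.
Run the Euclidean algorithm on 506 and 171: 506 = 2·171 + 164, 171 = 1·164 + 7, 164 = 23·7 + 3, 7 = 2·3 + 1, 3 = 3·1 + 0.
Back-substituting, 1 = 7 − 2·3 = 7 − 2·(164 − 23·7) = −2·164 + 47·7 = −2·164 + 47·(171 − 1·164) = 47·171 − 49·164 = 47·171 − 49·(506 − 2·171) = −49·506 + 145·171; that is, 506·(-49) + 171·145 = 1.
Scaling by 1110 gives the particular solution (s, t) = (-54390, 160950).
The general solution is s = -54390 + 171k, t = 160950 − 506k; taking k = 319 gives the smaller pair s = 159, t = -464.
Check: 506·159 + 171·(-464) = 80454 − 79344 = 1110. ✓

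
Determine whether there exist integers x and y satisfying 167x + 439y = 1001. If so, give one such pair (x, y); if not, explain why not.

167 and 439 are coprime, so 167x + 439y ranges over all of ℤ.
Dividing repeatedly: 439 = 2·167 + 105, 167 = 1·105 + 62, 105 = 1·62 + 43, 62 = 1·43 + 19, 43 = 2·19 + 5, 19 = 3·5 + 4, 5 = 1·4 + 1, 4 = 4·1 + 0.
Back-substituting, 1 = 5 − 1·4 = 5 − (19 − 3·5) = −19 + 4·5 = −19 + 4·(43 − 2·19) = 4·43 − 9·19 = 4·43 − 9·(62 − 1·43) = −9·62 + 13·43 = −9·62 + 13·(105 − 1·62) = 13·105 − 22·62 = 13·105 − 22·(167 − 1·105) = −22·167 + 35·105 = −22·167 + 35·(439 − 2·167) = 35·439 − 92·167; that is, 167·(-92) + 439·35 = 1.
Multiplying through by 1001: x = (-92)·1001 = -92092, y = 35·1001 = 35035 is a solution.
Adding 210·439 to x and subtracting 210·167 from y gives the tidier solution (98, -35).
Indeed 167·98 + 439·(-35) = 16366 − 15365 = 1001.

x = 98, y = -35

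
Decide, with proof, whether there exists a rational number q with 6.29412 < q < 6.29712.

q = 170/27

Multiplying by 27: 27·6.29412 = 169.94124 and 27·6.29712 = 170.02224, so the integer 170 lies strictly between them.
Hence 170/27 is a rational number with 6.29412 < 170/27 < 6.29712.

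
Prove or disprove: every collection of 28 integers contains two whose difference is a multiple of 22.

Yes.

Each integer lies in one of the 22 residue classes modulo 22.
With 28 integers and only 22 classes, the pigeonhole principle forces two of them, say a and b, into the same class.
Their difference a − b is then a multiple of 22.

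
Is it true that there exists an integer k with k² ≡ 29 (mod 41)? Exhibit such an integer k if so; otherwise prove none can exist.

No, no such integer exists.

41 is prime, so by Euler's criterion 29 is a square mod 41 iff 29^((41−1)/2) = 29^20 ≡ 1 (mod 41).
Repeated squaring mod 41: 29^2 = 841 ≡ 21; 29^4 ≡ 21² = 441 ≡ 31; 29^8 ≡ 31² = 961 ≡ 18; 29^16 ≡ 18² = 324 ≡ 37.
Since 20 = 16 + 4, 29^20 ≡ 37 · 31; multiplying out mod 41: 37·31 = 1147 ≡ 40. Thus 29^20 ≡ 40 ≡ −1 (mod 41).
By Euler's criterion 29 is a quadratic non-residue mod 41: no k satisfies k² ≡ 29 (mod 41).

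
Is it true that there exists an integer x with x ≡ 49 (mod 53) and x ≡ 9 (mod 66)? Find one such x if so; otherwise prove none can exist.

x = 3441

Since 53 and 66 share no common factor, CRT says the pair of congruences has a solution (unique mod 3498).
Write x = 49 + 53t and require 49 + 53t ≡ 9 (mod 66), i.e. 53t ≡ 26 (mod 66).
To invert 53 modulo 66: 66 = 1·53 + 13, 53 = 4·13 + 1, 13 = 13·1 + 0, and unwinding, 1 = 53 − 4·13 = 53 − 4·(66 − 1·53) = −4·66 + 5·53. Thus 53⁻¹ ≡ 5 (mod 66).
Multiplying by 5: t ≡ 5·26 = 130 ≡ 64 (mod 66).
Taking t = 64 gives x = 49 + 53·64 = 3441.
Indeed 3441 ≡ 49 (mod 53) and 3441 ≡ 9 (mod 66).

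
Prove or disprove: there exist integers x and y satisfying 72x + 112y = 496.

Every value of 72x + 112y is a multiple of gcd(72, 112) = 8; since 8 ∣ 496, solutions exist.
Dividing through by 8 reduces the equation to 9x + 14y = 62.
Dividing repeatedly: 14 = 1·9 + 5, 9 = 1·5 + 4, 5 = 1·4 + 1, 4 = 4·1 + 0.
Unwinding: 1 = 5 − 1·4 = 5 − (9 − 1·5) = −9 + 2·5 = −9 + 2·(14 − 1·9) = 2·14 − 3·9, i.e. 9·(-3) + 14·2 = 1.
Multiplying through by 62: x = (-3)·62 = -186, y = 2·62 = 124 is a solution.
Shifting by a multiple of (14, −9) keeps it a solution: x = -186 + 14·14 = 10, y = 124 − 14·9 = -2.
Indeed 72·10 + 112·(-2) = 720 − 224 = 496.

x = 10, y = -2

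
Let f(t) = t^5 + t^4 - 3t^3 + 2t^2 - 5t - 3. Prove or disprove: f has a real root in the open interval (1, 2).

Such a root exists.

f(1) = -7 and f(2) = 19, which have opposite signs.
Since f is a polynomial it is continuous on [1, 2].
By the Intermediate Value Theorem f must vanish at some point of (1, 2).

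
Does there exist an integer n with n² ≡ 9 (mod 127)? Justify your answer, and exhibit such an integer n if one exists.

n = 124

Take n = 124. Then 124² = 15376 = 121·127 + 9, so 124² ≡ 9 (mod 127).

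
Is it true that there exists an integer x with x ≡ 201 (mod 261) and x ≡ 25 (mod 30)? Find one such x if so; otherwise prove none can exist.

No such integer exists.

gcd(261, 30) = 3. If x ≡ 201 (mod 261) and x ≡ 25 (mod 30), then x ≡ 201 (mod 3) and x ≡ 25 (mod 3).
But 201 mod 3 = 0 while 25 mod 3 = 1, a contradiction.
Hence the system has no solution.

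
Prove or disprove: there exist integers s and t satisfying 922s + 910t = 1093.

There are no such integers.

Any value of 922s + 910t is a multiple of gcd(922, 910) = 2.
However 1093 leaves remainder 1 on division by 2.
So the equation is unsolvable over ℤ.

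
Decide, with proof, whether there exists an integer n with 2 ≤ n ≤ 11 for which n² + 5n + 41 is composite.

At n = 2: 2² + 5·2 + 41 = 55 = 5·11, which is composite.

n = 2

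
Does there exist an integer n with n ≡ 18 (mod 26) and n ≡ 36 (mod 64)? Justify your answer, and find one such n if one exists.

n = 356

Here gcd(26, 64) = 2, and both 18 and 36 leave remainder 0 mod 2, so the system is consistent.
Put n = 18 + 26t, so we need 26t ≡ 18 (mod 64), equivalently (divide by 2) 13t ≡ 9 (mod 32).
To invert 13 modulo 32: 32 = 2·13 + 6, 13 = 2·6 + 1, 6 = 6·1 + 0, and unwinding, 1 = 13 − 2·6 = 13 − 2·(32 − 2·13) = −2·32 + 5·13. Thus 13⁻¹ ≡ 5 (mod 32).
Therefore t ≡ 5·9 = 45 ≡ 13 (mod 32).
Then n = 18 + 26·13 = 356.
Verify: 356 = 13·26 + 18 and 356 = 5·64 + 36. ✓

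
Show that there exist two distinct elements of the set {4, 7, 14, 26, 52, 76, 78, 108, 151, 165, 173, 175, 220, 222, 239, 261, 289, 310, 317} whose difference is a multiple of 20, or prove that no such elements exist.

Residues mod 20: 4↦4, 7↦7, 14↦14, 26↦6, 52↦12, 76↦16, 78↦18, 108↦8, 151↦11, 165↦5, 173↦13, 175↦15, 220↦0, 222↦2, 239↦19, 261↦1, 289↦9, 310↦10, 317↦17.
No residue repeats among the 19 elements, so no pair has difference ≡ 0 (mod 20).

No such pair exists.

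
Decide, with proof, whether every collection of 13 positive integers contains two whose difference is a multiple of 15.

Take the 13 consecutive integers 8, 9, …, 20: their residues mod 15 are all distinct because 13 ≤ 15.
The differences between them range over 1, …, 12, none of which is divisible by 15.

No; for instance {8, 9, 10, 11, 12, 13, 14, 15, 16, 17, 18, 19, 20} is a counterexample.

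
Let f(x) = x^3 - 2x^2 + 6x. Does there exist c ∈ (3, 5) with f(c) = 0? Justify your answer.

No such root exists.

f(3) = 27 and f(5) = 105, both positive.
f'(x) = 3x^2 - 4x + 6 has discriminant (-4)² − 4·3·6 = -56 < 0, so f' has no real roots and is positive for every real x.
So f is strictly increasing; between 3 and 5 its values lie between f(3) = 27 and f(5) = 105, all positive. Therefore f has no root in (3, 5).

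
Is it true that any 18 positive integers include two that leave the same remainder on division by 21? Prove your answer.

Take the 18 consecutive integers 98, 99, …, 115: their residues mod 21 are all distinct because 18 ≤ 21.
Hence this collection has no pair with equal remainders mod 21, disproving the claim.

No, the set {98, 99, 100, 101, 102, 103, 104, 105, 106, 107, 108, 109, 110, 111, 112, 113, 114, 115} is a counterexample.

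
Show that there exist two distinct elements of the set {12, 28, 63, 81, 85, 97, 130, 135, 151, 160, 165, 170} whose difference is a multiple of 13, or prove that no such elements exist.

No such pair exists.

Two integers differ by a multiple of 13 exactly when they have the same residue mod 13. The residues are 12↦12, 28↦2, 63↦11, 81↦3, 85↦7, 97↦6, 130↦0, 135↦5, 151↦8, 160↦4, 165↦9, 170↦1.
These 12 residues are pairwise different, hence no difference of two elements is divisible by 13.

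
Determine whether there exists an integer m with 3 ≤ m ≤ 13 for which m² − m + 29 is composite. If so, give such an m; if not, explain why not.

At m = 3: 3² − 3 + 29 = 35 = 5·7, which is composite.

m = 3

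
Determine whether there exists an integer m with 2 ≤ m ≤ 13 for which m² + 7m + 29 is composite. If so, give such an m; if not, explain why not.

At m = 13: 13² + 7·13 + 29 = 289 = 17·17, which is composite.

m = 13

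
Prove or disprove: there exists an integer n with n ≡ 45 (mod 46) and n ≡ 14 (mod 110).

There is no such integer.

Both moduli are multiples of 2 = gcd(46, 110), so any solution would satisfy n ≡ 45 and n ≡ 14 modulo 2 simultaneously.
But 45 mod 2 = 1 while 14 mod 2 = 0, a contradiction.
Therefore no such n exists.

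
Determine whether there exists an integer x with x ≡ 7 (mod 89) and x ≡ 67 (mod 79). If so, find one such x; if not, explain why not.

gcd(89, 79) = 1, so the Chinese Remainder Theorem guarantees exactly one residue class mod 7031 satisfying both.
Any solution of the first congruence is x = 7 + 89t; substituting into the second, 89t ≡ 67 − 7 ≡ 60 (mod 79).
89 ≡ 10 (mod 79), so this reads 10t ≡ 60 (mod 79). To invert 10 modulo 79: 79 = 7·10 + 9, 10 = 1·9 + 1, 9 = 9·1 + 0, and unwinding, 1 = 10 − 1·9 = 10 − (79 − 7·10) = −79 + 8·10. Thus 10⁻¹ ≡ 8 (mod 79).
Therefore t ≡ 8·60 = 480 ≡ 6 (mod 79).
With t = 6: x = 7 + 89·6 = 541.
Indeed 541 ≡ 7 (mod 89) and 541 ≡ 67 (mod 79).

x = 541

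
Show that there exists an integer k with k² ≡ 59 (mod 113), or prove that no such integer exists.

No, no such integer exists.

113 is prime, so by Euler's criterion 59 is a square mod 113 iff 59^((113−1)/2) = 59^56 ≡ 1 (mod 113).
Squaring successively (mod 113): 59^2 = 3481 ≡ 91; 59^4 ≡ 91² = 8281 ≡ 32; 59^8 ≡ 32² = 1024 ≡ 7; 59^16 ≡ 7² = 49 ≡ 49; 59^32 ≡ 49² = 2401 ≡ 28.
Since 56 = 32 + 16 + 8, 59^56 ≡ 28 · 49 · 7; multiplying out mod 113: 28·49 = 1372 ≡ 16, then 16·7 = 112 ≡ 112. Thus 59^56 ≡ 112 ≡ −1 (mod 113).
By Euler's criterion 59 is a quadratic non-residue mod 113: no k satisfies k² ≡ 59 (mod 113).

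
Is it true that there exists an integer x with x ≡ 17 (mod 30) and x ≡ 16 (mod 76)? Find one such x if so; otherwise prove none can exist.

gcd(30, 76) = 2. If x ≡ 17 (mod 30) and x ≡ 16 (mod 76), then x ≡ 17 (mod 2) and x ≡ 16 (mod 2).
However 17 ≡ 1 and 16 ≡ 0 (mod 2), and 1 ≠ 0.
Hence the system has no solution.

No, no such integer exists.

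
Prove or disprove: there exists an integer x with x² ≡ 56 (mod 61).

Take x = 19. Then 19² = 361 = 5·61 + 56, so 19² ≡ 56 (mod 61).

x = 19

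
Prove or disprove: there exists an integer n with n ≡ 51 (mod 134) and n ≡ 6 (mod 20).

Both moduli are multiples of 2 = gcd(134, 20), so any solution would satisfy n ≡ 51 and n ≡ 6 modulo 2 simultaneously.
But 51 mod 2 = 1 while 6 mod 2 = 0, a contradiction.
So no integer satisfies both congruences.

No such integer exists.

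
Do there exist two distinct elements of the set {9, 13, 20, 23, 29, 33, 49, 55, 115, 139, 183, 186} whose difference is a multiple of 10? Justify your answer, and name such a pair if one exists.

9 mod 10 = 9 and 29 mod 10 = 9, so 29 − 9 = 20 = 2·10.

Yes: 9 and 29.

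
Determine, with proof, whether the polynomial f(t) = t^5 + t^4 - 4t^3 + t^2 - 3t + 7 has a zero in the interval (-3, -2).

f(-3) = -29 and f(-2) = 33, which have opposite signs.
f is continuous everywhere (it is a polynomial), in particular on [-3, -2].
By the Intermediate Value Theorem, f takes the value 0 somewhere in the open interval.

Yes, f has a root in the interval.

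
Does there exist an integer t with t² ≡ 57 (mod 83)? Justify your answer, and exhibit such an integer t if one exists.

There is no such integer.

Apply Euler's criterion with the prime 83: 57 is a quadratic residue iff 57^41 ≡ 1 (mod 83), and a non-residue iff it is ≡ −1.
Squaring successively (mod 83): 57^2 = 3249 ≡ 12; 57^4 ≡ 12² = 144 ≡ 61; 57^8 ≡ 61² = 3721 ≡ 69; 57^16 ≡ 69² = 4761 ≡ 30; 57^32 ≡ 30² = 900 ≡ 70.
Since 41 = 32 + 8 + 1, 57^41 ≡ 70 · 69 · 57; multiplying out mod 83: 70·69 = 4830 ≡ 16, then 16·57 = 912 ≡ 82. Thus 57^41 ≡ 82 ≡ −1 (mod 83).
The value −1 means 57 is a non-residue modulo 83, so t² ≡ 57 (mod 83) is impossible.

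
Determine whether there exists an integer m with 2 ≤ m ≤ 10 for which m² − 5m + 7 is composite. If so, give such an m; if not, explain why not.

m = 10

At m = 10: 10² − 5·10 + 7 = 57 = 3·19, which is composite.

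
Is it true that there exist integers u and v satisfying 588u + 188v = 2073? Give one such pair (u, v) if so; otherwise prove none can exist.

Both 588 and 188 are divisible by gcd(588, 188) = 4, hence so is any combination 588u + 188v.
But 2073 is not a multiple of 4 (it leaves remainder 1).
So the equation is unsolvable over ℤ.

No such integers exist.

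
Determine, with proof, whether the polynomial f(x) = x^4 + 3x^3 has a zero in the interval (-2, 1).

f(-2) = -8 and f(1) = 4, which have opposite signs.
As a polynomial, f is continuous on every closed interval.
By the Intermediate Value Theorem, f takes the value 0 somewhere in the open interval.

Yes, f has a root in the interval.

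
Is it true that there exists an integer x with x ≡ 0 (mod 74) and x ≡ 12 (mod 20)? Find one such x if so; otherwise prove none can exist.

gcd(74, 20) = 2. A simultaneous solution exists iff 0 ≡ 12 (mod 2); here 0 mod 2 = 0 = 12 mod 2, so it does.
Put x = 0 + 74t, so we need 74t ≡ 12 (mod 20), equivalently (divide by 2) 37t ≡ 6 (mod 10).
37 ≡ 7 (mod 10), so this reads 7t ≡ 6 (mod 10). Invert 7 mod 10 by the Euclidean algorithm: 10 = 1·7 + 3, 7 = 2·3 + 1, 3 = 3·1 + 0; back-substituting, 1 = 7 − 2·3 = 7 − 2·(10 − 1·7) = −2·10 + 3·7. Hence 7·3 ≡ 1, so 7⁻¹ ≡ 3 (mod 10).
Multiplying by 3: t ≡ 3·6 = 18 ≡ 8 (mod 10).
Then x = 0 + 74·8 = 592.
Check: 592 mod 74 = 0, 592 mod 20 = 12. ✓

x = 592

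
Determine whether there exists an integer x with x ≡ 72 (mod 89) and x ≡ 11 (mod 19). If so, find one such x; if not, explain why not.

gcd(89, 19) = 1, so the Chinese Remainder Theorem guarantees exactly one residue class mod 1691 satisfying both.
Write x = 72 + 89t and require 72 + 89t ≡ 11 (mod 19), i.e. 89t ≡ 15 (mod 19).
89 ≡ 13 (mod 19), so this reads 13t ≡ 15 (mod 19). Invert 13 mod 19 by the Euclidean algorithm: 19 = 1·13 + 6, 13 = 2·6 + 1, 6 = 6·1 + 0; back-substituting, 1 = 13 − 2·6 = 13 − 2·(19 − 1·13) = −2·19 + 3·13. Hence 13·3 ≡ 1, so 13⁻¹ ≡ 3 (mod 19).
Multiplying by 3: t ≡ 3·15 = 45 ≡ 7 (mod 19).
Taking t = 7 gives x = 72 + 89·7 = 695.
Indeed 695 ≡ 72 (mod 89) and 695 ≡ 11 (mod 19).

x = 695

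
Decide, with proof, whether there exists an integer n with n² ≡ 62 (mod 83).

No such integer exists.

83 is prime, so by Euler's criterion 62 is a square mod 83 iff 62^((83−1)/2) = 62^41 ≡ 1 (mod 83).
Repeated squaring mod 83: 62^2 = 3844 ≡ 26; 62^4 ≡ 26² = 676 ≡ 12; 62^8 ≡ 12² = 144 ≡ 61; 62^16 ≡ 61² = 3721 ≡ 69; 62^32 ≡ 69² = 4761 ≡ 30.
Since 41 = 32 + 8 + 1, 62^41 ≡ 30 · 61 · 62; multiplying out mod 83: 30·61 = 1830 ≡ 4, then 4·62 = 248 ≡ 82. Thus 62^41 ≡ 82 ≡ −1 (mod 83).
The value −1 means 62 is a non-residue modulo 83, so n² ≡ 62 (mod 83) is impossible.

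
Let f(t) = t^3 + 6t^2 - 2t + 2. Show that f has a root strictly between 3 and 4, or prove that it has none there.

The endpoint values f(3) = 77 and f(4) = 154 are both positive. Claim: f(t) > 0 for every t in (3, 4).
Shift to the endpoint 3: with t = 3 + u (0 < u < 1), one computes f(3 + u) = u^3 + 15u^2 + 61u + 77.
All 4 nonzero coefficients of this polynomial in u are positive; hence for u > 0 the value is a sum of positive terms (the constant 77 among them).
Therefore f(t) > 0 throughout (3, 4), and f has no zero there.

No such root exists.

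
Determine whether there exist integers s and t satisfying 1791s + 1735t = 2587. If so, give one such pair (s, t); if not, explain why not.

1791 and 1735 are coprime, so 1791s + 1735t ranges over all of ℤ.
Euclidean algorithm: 1791 = 1·1735 + 56, 1735 = 30·56 + 55, 56 = 1·55 + 1, 55 = 55·1 + 0.
Working back up the chain: 1 = 56 − 1·55 = 56 − (1735 − 30·56) = −1735 + 31·56 = −1735 + 31·(1791 − 1·1735) = 31·1791 − 32·1735. So 1791·31 + 1735·(-32) = 1.
Scaling by 2587 gives the particular solution (s, t) = (80197, -82784).
Subtracting 46·1735 from s and adding 46·1791 to t gives the tidier solution (387, -398).
Indeed 1791·387 + 1735·(-398) = 693117 − 690530 = 2587.

s = 387, t = -398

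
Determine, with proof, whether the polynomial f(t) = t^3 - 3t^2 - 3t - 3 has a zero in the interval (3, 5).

f(3) = -12 and f(5) = 32, which have opposite signs.
f is continuous everywhere (it is a polynomial), in particular on [3, 5].
By the Intermediate Value Theorem, f takes the value 0 somewhere in the open interval.

Yes, f has a root in the interval.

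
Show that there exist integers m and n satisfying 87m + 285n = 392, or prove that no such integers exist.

No, no such integers exist.

Both 87 and 285 are divisible by gcd(87, 285) = 3, hence so is any combination 87m + 285n.
However 392 leaves remainder 2 on division by 3.
Hence no integers m, n satisfy the equation.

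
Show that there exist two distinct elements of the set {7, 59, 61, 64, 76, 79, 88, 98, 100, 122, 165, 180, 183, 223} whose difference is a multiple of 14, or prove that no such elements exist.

No such pair exists.

Two integers differ by a multiple of 14 exactly when they have the same residue mod 14. The residues are 7↦7, 59↦3, 61↦5, 64↦8, 76↦6, 79↦9, 88↦4, 98↦0, 100↦2, 122↦10, 165↦11, 180↦12, 183↦1, 223↦13.
These 14 residues are pairwise different, hence no difference of two elements is divisible by 14.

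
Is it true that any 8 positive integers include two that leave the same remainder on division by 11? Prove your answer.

No, the set {41, 42, 43, 44, 45, 46, 47, 48} is a counterexample.

Try 8 consecutive integers, 41, 42, …, 48. Their remainders mod 11 are 8, 9, 10, 0, 1, 2, 3, 4 — pairwise different, as any 8 ≤ 11 consecutive integers have distinct residues.
Hence this collection has no pair with equal remainders mod 11, disproving the claim.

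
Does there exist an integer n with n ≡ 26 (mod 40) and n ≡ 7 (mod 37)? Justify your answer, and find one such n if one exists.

n = 266

Since 40 and 37 share no common factor, CRT says the pair of congruences has a solution (unique mod 1480).
Any solution of the first congruence is n = 26 + 40t; substituting into the second, 40t ≡ 7 − 26 ≡ 18 (mod 37).
40 ≡ 3 (mod 37), so this reads 3t ≡ 18 (mod 37). Invert 3 mod 37 by the Euclidean algorithm: 37 = 12·3 + 1, 3 = 3·1 + 0; back-substituting, 1 = 37 − 12·3. Hence 3·(-12) ≡ 1, so 3⁻¹ ≡ -12 ≡ 25 (mod 37).
Multiplying by 25: t ≡ 25·18 = 450 ≡ 6 (mod 37).
Taking t = 6 gives n = 26 + 40·6 = 266.
Verify: 266 = 6·40 + 26 and 266 = 7·37 + 7. ✓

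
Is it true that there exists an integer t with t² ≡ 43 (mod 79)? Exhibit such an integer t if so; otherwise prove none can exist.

79 is prime, so by Euler's criterion 43 is a square mod 79 iff 43^((79−1)/2) = 43^39 ≡ 1 (mod 79).
Repeated squaring mod 79: 43^2 = 1849 ≡ 32; 43^4 ≡ 32² = 1024 ≡ 76; 43^8 ≡ 76² = 5776 ≡ 9; 43^16 ≡ 9² = 81 ≡ 2; 43^32 ≡ 2² = 4 ≡ 4.
Since 39 = 32 + 4 + 2 + 1, 43^39 ≡ 4 · 76 · 32 · 43; multiplying out mod 79: 4·76 = 304 ≡ 67, then 67·32 = 2144 ≡ 11, then 11·43 = 473 ≡ 78. Thus 43^39 ≡ 78 ≡ −1 (mod 79).
By Euler's criterion 43 is a quadratic non-residue mod 79: no t satisfies t² ≡ 43 (mod 79).

No, no such integer exists.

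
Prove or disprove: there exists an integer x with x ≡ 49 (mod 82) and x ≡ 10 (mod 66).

No, no such integer exists.

Reduce both congruences modulo 2, which divides 82 and 66: they say x ≡ 49 (mod 2) and x ≡ 10 (mod 2).
However 49 ≡ 1 and 10 ≡ 0 (mod 2), and 1 ≠ 0.
Hence the system has no solution.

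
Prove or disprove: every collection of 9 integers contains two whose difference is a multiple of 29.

No, the set {85, 86, 87, 88, 89, 90, 91, 92, 93} is a counterexample.

Take the 9 consecutive integers 85, 86, …, 93: their residues mod 29 are all distinct because 9 ≤ 29.
The differences between them range over 1, …, 8, none of which is divisible by 29.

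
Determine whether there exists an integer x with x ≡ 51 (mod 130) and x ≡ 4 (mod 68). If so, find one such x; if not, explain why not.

No, no such integer exists.

Both moduli are multiples of 2 = gcd(130, 68), so any solution would satisfy x ≡ 51 and x ≡ 4 modulo 2 simultaneously.
But 51 mod 2 = 1 while 4 mod 2 = 0, a contradiction.
Therefore no such x exists.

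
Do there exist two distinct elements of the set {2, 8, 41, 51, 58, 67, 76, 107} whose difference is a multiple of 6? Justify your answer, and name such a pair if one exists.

Both 2 and 8 leave remainder 2 on division by 6; their difference 6 = 1·6 is a multiple of 6.

The pair (2, 8) works.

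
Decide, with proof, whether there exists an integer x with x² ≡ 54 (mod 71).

Take x = 14. Then 14² = 196 = 2·71 + 54, so 14² ≡ 54 (mod 71).

x = 14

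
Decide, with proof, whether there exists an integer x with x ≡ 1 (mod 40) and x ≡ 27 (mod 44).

Reduce both congruences modulo 4, which divides 40 and 44: they say x ≡ 1 (mod 4) and x ≡ 27 (mod 4).
But 1 mod 4 = 1 while 27 mod 4 = 3, a contradiction.
Hence the system has no solution.

No such integer exists.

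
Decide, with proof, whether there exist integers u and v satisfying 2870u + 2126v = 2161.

There are no such integers.

Any value of 2870u + 2126v is a multiple of gcd(2870, 2126) = 2.
But 2161 is not a multiple of 2 (it leaves remainder 1).
Therefore 2870u + 2126v = 2161 has no solution in integers.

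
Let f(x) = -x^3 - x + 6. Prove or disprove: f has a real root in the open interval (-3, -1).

f has no root in that interval.

f(-3) = 36 and f(-1) = 8, both positive.
The derivative f'(x) = -3x^2 - 1 is a quadratic with discriminant 0² − 4·(-3)·(-1) = -12 < 0; it never vanishes, so it is always negative (sign of the leading coefficient).
So f is strictly decreasing; between -3 and -1 its values lie between f(-3) = 36 and f(-1) = 8, all positive. Therefore f has no root in (-3, -1).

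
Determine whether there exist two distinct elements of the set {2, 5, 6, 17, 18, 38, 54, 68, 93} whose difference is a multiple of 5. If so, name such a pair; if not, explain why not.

Both 2 and 17 leave remainder 2 on division by 5; their difference 15 = 3·5 is a multiple of 5.

The pair (2, 17) works.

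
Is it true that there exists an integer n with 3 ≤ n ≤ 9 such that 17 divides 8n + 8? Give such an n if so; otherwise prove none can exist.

At n = 3, 8·3 + 8 = 32 ≡ 15 (mod 17), and each step in n adds 8, giving residues 15, 6, 14, 5, 13, 4, 12 for n = 3, 4, …, 9.
Since 0 is absent from this list, 17 ∤ 8n + 8 for every n with 3 ≤ n ≤ 9.

There is no such integer n in that range.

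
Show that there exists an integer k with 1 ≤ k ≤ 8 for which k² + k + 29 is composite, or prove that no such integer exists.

At k = 2: 2² + 2 + 29 = 35 = 5·7, which is composite.

k = 2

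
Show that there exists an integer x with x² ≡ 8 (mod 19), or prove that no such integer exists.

Computing x² mod 19 for x = 0, 1, …, 9 (enough, by the symmetry x ↦ 19 − x) gives 0, 1, 4, 9, 16, 6, 17, 11, 7, 5.
So the quadratic residues mod 19 are {0, 1, 4, 5, 6, 7, 9, 11, 16, 17}, and 8 is not among them.
Therefore x² ≡ 8 (mod 19) has no solution.

No such integer exists.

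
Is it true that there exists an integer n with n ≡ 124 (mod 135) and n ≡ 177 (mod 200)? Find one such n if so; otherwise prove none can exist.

Both moduli are multiples of 5 = gcd(135, 200), so any solution would satisfy n ≡ 124 and n ≡ 177 modulo 5 simultaneously.
These are incompatible: 124 − 177 = -53 is not divisible by 5.
Therefore no such n exists.

No such integer exists.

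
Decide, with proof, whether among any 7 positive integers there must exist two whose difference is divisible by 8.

Try 7 consecutive integers, 7, 8, …, 13. Their remainders mod 8 are 7, 0, 1, 2, 3, 4, 5 — pairwise different, as any 7 ≤ 8 consecutive integers have distinct residues.
The differences between them range over 1, …, 6, none of which is divisible by 8.

No, the set {7, 8, 9, 10, 11, 12, 13} is a counterexample.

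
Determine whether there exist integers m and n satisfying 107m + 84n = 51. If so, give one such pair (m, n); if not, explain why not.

Since gcd(107, 84) = 1, every integer is an integer combination of 107 and 84.
Euclidean algorithm: 107 = 1·84 + 23, 84 = 3·23 + 15, 23 = 1·15 + 8, 15 = 1·8 + 7, 8 = 1·7 + 1, 7 = 7·1 + 0.
Working back up the chain: 1 = 8 − 1·7 = 8 − (15 − 1·8) = −15 + 2·8 = −15 + 2·(23 − 1·15) = 2·23 − 3·15 = 2·23 − 3·(84 − 3·23) = −3·84 + 11·23 = −3·84 + 11·(107 − 1·84) = 11·107 − 14·84. So 107·11 + 84·(-14) = 1.
Scaling by 51 gives the particular solution (m, n) = (561, -714).
The general solution is m = 561 + 84k, n = -714 − 107k; taking k = -6 gives the smaller pair m = 57, n = -72.
Indeed 107·57 + 84·(-72) = 6099 − 6048 = 51.

m = 57, n = -72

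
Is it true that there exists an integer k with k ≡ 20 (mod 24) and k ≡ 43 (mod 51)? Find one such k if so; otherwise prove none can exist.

No such integer exists.

Reduce both congruences modulo 3, which divides 24 and 51: they say k ≡ 20 (mod 3) and k ≡ 43 (mod 3).
However 20 ≡ 2 and 43 ≡ 1 (mod 3), and 2 ≠ 1.
Hence the system has no solution.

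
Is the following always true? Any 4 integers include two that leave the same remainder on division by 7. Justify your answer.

Consider the 4 integers 10, 11, 12, 13. They lie in distinct residue classes modulo 7, since 4 ≤ 7.
Hence this collection has no pair with equal remainders mod 7, disproving the claim.

No; for instance {10, 11, 12, 13} is a counterexample.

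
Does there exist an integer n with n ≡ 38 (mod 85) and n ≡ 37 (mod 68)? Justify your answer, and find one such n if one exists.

gcd(85, 68) = 17. If n ≡ 38 (mod 85) and n ≡ 37 (mod 68), then n ≡ 38 (mod 17) and n ≡ 37 (mod 17).
These are incompatible: 38 − 37 = 1 is not divisible by 17.
Hence the system has no solution.

No such integer exists.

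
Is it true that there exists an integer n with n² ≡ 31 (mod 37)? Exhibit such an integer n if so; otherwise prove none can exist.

Apply Euler's criterion with the prime 37: 31 is a quadratic residue iff 31^18 ≡ 1 (mod 37), and a non-residue iff it is ≡ −1.
Squaring successively (mod 37): 31^2 = 961 ≡ 36; 31^4 ≡ 36² = 1296 ≡ 1; 31^8 ≡ 1² = 1 ≡ 1; 31^16 ≡ 1² = 1 ≡ 1.
Since 18 = 16 + 2, 31^18 ≡ 1 · 36; multiplying out mod 37: 1·36 = 36 ≡ 36. Thus 31^18 ≡ 36 ≡ −1 (mod 37).
By Euler's criterion 31 is a quadratic non-residue mod 37: no n satisfies n² ≡ 31 (mod 37).

No such integer exists.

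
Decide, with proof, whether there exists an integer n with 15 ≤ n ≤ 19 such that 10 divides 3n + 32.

n = 16

n = 16 works, since 3·16 + 32 = 80 = 8·10.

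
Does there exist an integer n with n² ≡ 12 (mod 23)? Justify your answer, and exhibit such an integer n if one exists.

n = 14

n = 14 works: 14² = 196, and 196 − 12 = 184 = 8·23.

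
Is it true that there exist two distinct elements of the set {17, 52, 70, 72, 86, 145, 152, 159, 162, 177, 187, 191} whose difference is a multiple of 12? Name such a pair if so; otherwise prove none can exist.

Reduce each element modulo 12: 17↦5, 52↦4, 70↦10, 72↦0, 86↦2, 145↦1, 152↦8, 159↦3, 162↦6, 177↦9, 187↦7, 191↦11.
These 12 residues are pairwise different, hence no difference of two elements is divisible by 12.

No such pair exists.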